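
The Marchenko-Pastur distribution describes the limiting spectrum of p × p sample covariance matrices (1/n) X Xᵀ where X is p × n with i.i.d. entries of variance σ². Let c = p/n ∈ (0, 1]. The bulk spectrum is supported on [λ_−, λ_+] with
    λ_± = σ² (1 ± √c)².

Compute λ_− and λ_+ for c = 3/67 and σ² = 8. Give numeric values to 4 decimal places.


c = 3/67 = 0.044776; √c = 0.211604.
λ_− = σ² (1 − √c)² = 8 · (1 − 0.211604)² = 8 · (0.788396)² = 4.972550.
λ_+ = σ² (1 + √c)² = 8 · (1 + 0.211604)² = 8 · (1.211604)² = 11.743868.

Rounded to 4 decimal places: λ_− ≈ 4.9725, λ_+ ≈ 11.7439.


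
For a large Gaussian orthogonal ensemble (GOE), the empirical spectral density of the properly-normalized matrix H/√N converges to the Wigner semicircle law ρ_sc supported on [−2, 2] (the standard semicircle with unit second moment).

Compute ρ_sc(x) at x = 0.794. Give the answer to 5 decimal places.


ρ_sc(x) = (1/(2π)) √(4 − x²). With x = 0.794:
  4 − x² = 4 − (0.794)² = 4 − 0.630436 = 3.369564.
  √(4 − x²) = 1.835637.
  1/(2π) = 0.159155.
  ρ_sc(0.794) = 0.159155 · 1.835637 = 0.292151.

Rounded to 5 decimal places: ρ_sc(0.794) ≈ 0.29215.


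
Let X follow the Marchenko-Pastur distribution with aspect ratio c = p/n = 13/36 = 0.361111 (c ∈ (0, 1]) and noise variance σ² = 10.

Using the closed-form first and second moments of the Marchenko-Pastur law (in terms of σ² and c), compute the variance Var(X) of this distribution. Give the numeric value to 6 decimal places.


Recall the MP moments m_1 = E[X] = σ² and m_2 = E[X²] = σ⁴ (1 + c).
m_1 = E[X] = σ² = 10, so m_1² = 100.
m_2 = E[X²] = σ⁴ (1 + c) = 100 · (1 + 0.361111) = 100 · 1.361111 = 136.111111.
(Note m_2 − m_1² simplifies to c · σ⁴ = 0.361111 · 100.)

Var(X) = m_2 − m_1² = 136.111111 − 100 = 36.111111.


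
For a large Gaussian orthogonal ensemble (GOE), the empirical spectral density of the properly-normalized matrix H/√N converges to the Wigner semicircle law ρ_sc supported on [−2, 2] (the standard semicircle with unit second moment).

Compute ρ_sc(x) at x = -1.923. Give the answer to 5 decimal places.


ρ_sc(x) = (1/(2π)) √(4 − x²). With x = -1.923:
  4 − x² = 4 − (-1.923)² = 4 − 3.697929 = 0.302071.
  √(4 − x²) = 0.549610.
  1/(2π) = 0.159155.
  ρ_sc(-1.923) = 0.159155 · 0.549610 = 0.087473.

Rounded to 5 decimal places: ρ_sc(-1.923) ≈ 0.08747.


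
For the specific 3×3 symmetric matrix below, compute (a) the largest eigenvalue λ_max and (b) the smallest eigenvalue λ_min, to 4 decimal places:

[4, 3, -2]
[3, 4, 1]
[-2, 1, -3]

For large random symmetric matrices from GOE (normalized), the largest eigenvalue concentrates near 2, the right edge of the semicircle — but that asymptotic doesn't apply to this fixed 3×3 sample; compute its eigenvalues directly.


Since M is real symmetric, all three eigenvalues are real; they are the roots of det(λI − M) = λ³ − (tr M) λ² + s λ − det M, where s is the sum of the principal 2×2 minors.
tr M = 4 + 4 + (-3) = 5.
s = (4·4 − 3²) + (4·(-3) − (-2)²) + (4·(-3) − 1²) = 7 + (-16) + (-13) = -22.
det M (expand along row 1) = 4·(-13) − 3·(-7) + (-2)·11 = -53.
Characteristic polynomial: λ³ − 5λ² − 22λ + 53 = 0.
Substitute λ = y + (tr M)/3 = y + 1.666667 to remove the quadratic term: y³ + p·y + q = 0 with p = s − (tr M)²/3 = -30.333333 and q = −2(tr M)³/27 + (tr M)·s/3 − det M = 7.074074.
Three real roots ⇒ use the trigonometric (Viète) form: r = 2√(−p/3) = 6.359595, φ = arccos(3q/(p·r)) = arccos(-0.110012) = 1.681032 rad.
y_k = r·cos(φ/3 − 2πk/3) for k = 0, 1, 2 gives y = 5.387037, 0.233632, -5.620669.
λ_k = y_k + 1.666667 gives λ = 7.0537, 1.9003, -3.9540 (check: the sum is 5.0000 = tr M).

Hence λ_max = 7.0537 and λ_min = -3.9540.


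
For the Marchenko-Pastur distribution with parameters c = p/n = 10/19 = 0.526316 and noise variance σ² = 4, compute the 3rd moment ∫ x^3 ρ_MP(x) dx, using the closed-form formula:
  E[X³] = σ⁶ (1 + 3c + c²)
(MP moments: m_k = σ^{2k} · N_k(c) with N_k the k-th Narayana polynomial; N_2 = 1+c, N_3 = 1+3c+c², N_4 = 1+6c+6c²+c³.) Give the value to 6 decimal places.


E[X³] = σ⁶ (1 + 3c + c²) (third MP moment). With σ² = 4 (so σ⁶ = 64) and c = 10/19 = 0.526316: E[X³] = 64 · (1 + 3·0.526316 + (0.526316)²) = 64 · 2.855956.

So E[X^3] = 182.781163.


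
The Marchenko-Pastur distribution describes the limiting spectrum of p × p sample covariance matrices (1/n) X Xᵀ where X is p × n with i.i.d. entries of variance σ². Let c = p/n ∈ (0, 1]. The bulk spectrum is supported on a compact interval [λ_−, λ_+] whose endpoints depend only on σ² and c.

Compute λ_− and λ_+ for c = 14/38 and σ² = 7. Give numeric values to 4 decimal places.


c = 14/38 = 0.368421; √c = 0.606977.
λ_− = σ² (1 − √c)² = 7 · (1 − 0.606977)² = 7 · (0.393023)² = 1.081270.
λ_+ = σ² (1 + √c)² = 7 · (1 + 0.606977)² = 7 · (1.606977)² = 18.076625.

Rounded to 4 decimal places: λ_− ≈ 1.0813, λ_+ ≈ 18.0766.


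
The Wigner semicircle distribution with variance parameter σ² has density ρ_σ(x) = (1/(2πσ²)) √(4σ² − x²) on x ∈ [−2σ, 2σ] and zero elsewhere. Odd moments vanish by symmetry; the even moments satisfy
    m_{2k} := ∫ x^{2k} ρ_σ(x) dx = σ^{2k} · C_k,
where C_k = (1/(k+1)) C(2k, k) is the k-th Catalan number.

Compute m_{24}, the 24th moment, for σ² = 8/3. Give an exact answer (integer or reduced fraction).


By the scaled semicircle moment identity, m_{2k} = σ^{2k} · C_k with k = 12.
C_12 = (1/(k+1)) · C(2k, k) = (1/13) · C(24, 12) = (1/13) · 2704156 = 208012.
σ^{2k} = (σ²)^k = (8/3)^12 = 68719476736/531441.

Therefore m_{24} = σ^{24} · C_12 = (68719476736/531441) · 208012 = 14294475794808832/531441.


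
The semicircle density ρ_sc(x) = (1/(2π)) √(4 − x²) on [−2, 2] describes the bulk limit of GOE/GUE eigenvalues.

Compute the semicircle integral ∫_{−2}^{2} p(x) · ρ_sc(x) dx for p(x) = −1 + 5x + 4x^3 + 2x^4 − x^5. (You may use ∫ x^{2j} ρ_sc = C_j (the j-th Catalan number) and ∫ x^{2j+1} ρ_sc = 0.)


Write p(x) = Σ a_i x^i, split into monomials and integrate each against ρ_sc separately.
Using ∫ x^{2j} ρ_sc = C_j = (1/(j+1)) C(2j, j) (Catalan numbers) and ∫ x^{2j+1} ρ_sc = 0 (odd monomials vanish by symmetry):
  i = 0 (even): a_0 · C_{0} = -1 · 1 = -1
  i = 1 (odd): ∫ x^1 ρ_sc = 0 (vanishes)
  i = 3 (odd): ∫ x^3 ρ_sc = 0 (vanishes)
  i = 4 (even): a_4 · C_{2} = 2 · 2 = 4
  i = 5 (odd): ∫ x^5 ρ_sc = 0 (vanishes)

Summing the contributions: ∫_{−2}^{2} p(x) ρ_sc(x) dx = (-1) + 4 = 3.


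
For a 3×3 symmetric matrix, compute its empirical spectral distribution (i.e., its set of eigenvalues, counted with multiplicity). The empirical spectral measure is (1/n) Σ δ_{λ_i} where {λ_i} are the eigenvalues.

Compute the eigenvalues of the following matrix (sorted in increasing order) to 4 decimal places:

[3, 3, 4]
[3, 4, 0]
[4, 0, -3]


Since M is real symmetric, all three eigenvalues are real; they are the roots of det(λI − M) = λ³ − (tr M) λ² + s λ − det M, where s is the sum of the principal 2×2 minors.
tr M = 3 + 4 + (-3) = 4.
s = (3·4 − 3²) + (3·(-3) − 4²) + (4·(-3) − 0²) = 3 + (-25) + (-12) = -34.
det M (expand along row 1) = 3·(-12) − 3·(-9) + 4·(-16) = -73.
Characteristic polynomial: λ³ − 4λ² − 34λ + 73 = 0.
Substitute λ = y + (tr M)/3 = y + 1.333333 to remove the quadratic term: y³ + p·y + q = 0 with p = s − (tr M)²/3 = -39.333333 and q = −2(tr M)³/27 + (tr M)·s/3 − det M = 22.925926.
Three real roots ⇒ use the trigonometric (Viète) form: r = 2√(−p/3) = 7.241854, φ = arccos(3q/(p·r)) = arccos(-0.241456) = 1.814662 rad.
y_k = r·cos(φ/3 − 2πk/3) for k = 0, 1, 2 gives y = 5.956904, 0.588032, -6.544936.
λ_k = y_k + 1.333333 gives λ = 7.2902, 1.9214, -5.2116 (check: the sum is 4.0000 = tr M).

Eigenvalues sorted in increasing order: [-5.2116, 1.9214, 7.2902].


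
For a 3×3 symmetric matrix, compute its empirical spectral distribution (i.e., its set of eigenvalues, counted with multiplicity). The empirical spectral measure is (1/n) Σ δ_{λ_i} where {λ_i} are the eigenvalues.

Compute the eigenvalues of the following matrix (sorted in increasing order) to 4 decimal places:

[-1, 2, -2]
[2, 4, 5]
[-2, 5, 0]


Since M is real symmetric, all three eigenvalues are real; they are the roots of det(λI − M) = λ³ − (tr M) λ² + s λ − det M, where s is the sum of the principal 2×2 minors.
tr M = -1 + 4 + 0 = 3.
s = ((-1)·4 − 2²) + ((-1)·0 − (-2)²) + (4·0 − 5²) = -8 + (-4) + (-25) = -37.
det M (expand along row 1) = (-1)·(-25) − 2·10 + (-2)·18 = -31.
Characteristic polynomial: λ³ − 3λ² − 37λ + 31 = 0.
Substitute λ = y + (tr M)/3 = y + 1.000000 to remove the quadratic term: y³ + p·y + q = 0 with p = s − (tr M)²/3 = -40.000000 and q = −2(tr M)³/27 + (tr M)·s/3 − det M = -8.000000.
Three real roots ⇒ use the trigonometric (Viète) form: r = 2√(−p/3) = 7.302967, φ = arccos(3q/(p·r)) = arccos(0.082158) = 1.488545 rad.
y_k = r·cos(φ/3 − 2πk/3) for k = 0, 1, 2 gives y = 6.422279, -0.200201, -6.222078.
λ_k = y_k + 1.000000 gives λ = 7.4223, 0.7998, -5.2221 (check: the sum is 3.0000 = tr M).

Eigenvalues sorted in increasing order: [-5.2221, 0.7998, 7.4223].


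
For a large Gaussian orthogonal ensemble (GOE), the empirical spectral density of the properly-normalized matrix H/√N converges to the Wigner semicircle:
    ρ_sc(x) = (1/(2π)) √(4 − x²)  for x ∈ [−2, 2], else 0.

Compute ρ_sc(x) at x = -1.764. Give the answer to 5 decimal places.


ρ_sc(x) = (1/(2π)) √(4 − x²). With x = -1.764:
  4 − x² = 4 − (-1.764)² = 4 − 3.111696 = 0.888304.
  √(4 − x²) = 0.942499.
  1/(2π) = 0.159155.
  ρ_sc(-1.764) = 0.159155 · 0.942499 = 0.150003.

Rounded to 5 decimal places: ρ_sc(-1.764) ≈ 0.15000.


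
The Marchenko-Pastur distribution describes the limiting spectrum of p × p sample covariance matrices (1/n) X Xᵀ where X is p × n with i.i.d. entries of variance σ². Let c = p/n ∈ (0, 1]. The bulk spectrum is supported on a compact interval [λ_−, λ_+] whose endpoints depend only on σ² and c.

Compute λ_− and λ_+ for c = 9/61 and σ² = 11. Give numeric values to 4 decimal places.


c = 9/61 = 0.147541; √c = 0.384111.
λ_− = σ² (1 − √c)² = 11 · (1 − 0.384111)² = 11 · (0.615889)² = 4.172517.
λ_+ = σ² (1 + √c)² = 11 · (1 + 0.384111)² = 11 · (1.384111)² = 21.073385.

Rounded to 4 decimal places: λ_− ≈ 4.1725, λ_+ ≈ 21.0734.


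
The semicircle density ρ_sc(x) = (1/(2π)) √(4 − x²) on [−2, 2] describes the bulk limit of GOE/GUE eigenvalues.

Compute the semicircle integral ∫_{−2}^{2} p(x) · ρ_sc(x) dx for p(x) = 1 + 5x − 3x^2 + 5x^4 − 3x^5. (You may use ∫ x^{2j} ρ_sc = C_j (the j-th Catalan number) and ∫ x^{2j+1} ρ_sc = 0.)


Write p(x) = Σ a_i x^i, split into monomials and integrate each against ρ_sc separately.
Using ∫ x^{2j} ρ_sc = C_j = (1/(j+1)) C(2j, j) (Catalan numbers) and ∫ x^{2j+1} ρ_sc = 0 (odd monomials vanish by symmetry):
  i = 0 (even): a_0 · C_{0} = 1 · 1 = 1
  i = 1 (odd): ∫ x^1 ρ_sc = 0 (vanishes)
  i = 2 (even): a_2 · C_{1} = -3 · 1 = -3
  i = 4 (even): a_4 · C_{2} = 5 · 2 = 10
  i = 5 (odd): ∫ x^5 ρ_sc = 0 (vanishes)

Summing the contributions: ∫_{−2}^{2} p(x) ρ_sc(x) dx = 1 + (-3) + 10 = 8.


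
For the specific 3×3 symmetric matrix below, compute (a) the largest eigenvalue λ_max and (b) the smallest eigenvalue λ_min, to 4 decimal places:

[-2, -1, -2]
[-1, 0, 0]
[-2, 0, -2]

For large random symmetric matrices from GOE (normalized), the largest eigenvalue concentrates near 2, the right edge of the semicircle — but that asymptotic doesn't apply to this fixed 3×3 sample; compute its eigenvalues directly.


Since M is real symmetric, all three eigenvalues are real; they are the roots of det(λI − M) = λ³ − (tr M) λ² + s λ − det M, where s is the sum of the principal 2×2 minors.
tr M = -2 + 0 + (-2) = -4.
s = ((-2)·0 − (-1)²) + ((-2)·(-2) − (-2)²) + (0·(-2) − 0²) = -1 + 0 + 0 = -1.
det M (expand along row 1) = (-2)·0 − (-1)·2 + (-2)·0 = 2.
Characteristic polynomial: λ³ + 4λ² − λ − 2 = 0.
Substitute λ = y + (tr M)/3 = y − 1.333333 to remove the quadratic term: y³ + p·y + q = 0 with p = s − (tr M)²/3 = -6.333333 and q = −2(tr M)³/27 + (tr M)·s/3 − det M = 4.074074.
Three real roots ⇒ use the trigonometric (Viète) form: r = 2√(−p/3) = 2.905933, φ = arccos(3q/(p·r)) = arccos(-0.664098) = 2.297083 rad.
y_k = r·cos(φ/3 − 2πk/3) for k = 0, 1, 2 gives y = 2.094891, 0.696662, -2.791552.
λ_k = y_k − 1.333333 gives λ = 0.7616, -0.6367, -4.1249 (check: the sum is -4.0000 = tr M).

Hence λ_max = 0.7616 and λ_min = -4.1249.


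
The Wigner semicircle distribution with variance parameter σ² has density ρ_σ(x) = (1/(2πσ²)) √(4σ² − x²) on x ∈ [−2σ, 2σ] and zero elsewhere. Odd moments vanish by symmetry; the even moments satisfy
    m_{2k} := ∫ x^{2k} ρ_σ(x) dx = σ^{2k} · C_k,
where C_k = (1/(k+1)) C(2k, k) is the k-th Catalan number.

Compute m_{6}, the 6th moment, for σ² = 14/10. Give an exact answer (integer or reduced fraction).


By the scaled semicircle moment identity, m_{2k} = σ^{2k} · C_k with k = 3.
C_3 = (1/(k+1)) · C(2k, k) = (1/4) · C(6, 3) = (1/4) · 20 = 5.
σ^{2k} = (σ²)^k = (14/10)^3 = 343/125.

Therefore m_{6} = σ^{6} · C_3 = (343/125) · 5 = 343/25.


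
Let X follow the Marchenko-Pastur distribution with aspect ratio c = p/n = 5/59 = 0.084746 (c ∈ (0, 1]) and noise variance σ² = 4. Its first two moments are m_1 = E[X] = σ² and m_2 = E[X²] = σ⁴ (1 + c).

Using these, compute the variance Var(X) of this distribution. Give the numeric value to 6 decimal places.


m_1 = E[X] = σ² = 4, so m_1² = 16.
m_2 = E[X²] = σ⁴ (1 + c) = 16 · (1 + 0.084746) = 16 · 1.084746 = 17.355932.
(Note m_2 − m_1² simplifies to c · σ⁴ = 0.084746 · 16.)

Var(X) = m_2 − m_1² = 17.355932 − 16 = 1.355932.


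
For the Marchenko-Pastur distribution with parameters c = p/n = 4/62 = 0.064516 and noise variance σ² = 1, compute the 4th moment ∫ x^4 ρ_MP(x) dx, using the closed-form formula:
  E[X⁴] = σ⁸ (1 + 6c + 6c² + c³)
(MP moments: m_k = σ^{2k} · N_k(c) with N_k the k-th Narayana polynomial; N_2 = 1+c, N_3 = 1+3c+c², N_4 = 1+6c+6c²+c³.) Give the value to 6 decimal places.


E[X⁴] = σ⁸ (1 + 6c + 6c² + c³) (fourth MP moment). With σ² = 1 (so σ⁸ = 1) and c = 4/62 = 0.064516: E[X⁴] = 1 · (1 + 6·0.064516 + 6·(0.064516)² + (0.064516)³) = 1 · 1.412339.

So E[X^4] = 1.412339.


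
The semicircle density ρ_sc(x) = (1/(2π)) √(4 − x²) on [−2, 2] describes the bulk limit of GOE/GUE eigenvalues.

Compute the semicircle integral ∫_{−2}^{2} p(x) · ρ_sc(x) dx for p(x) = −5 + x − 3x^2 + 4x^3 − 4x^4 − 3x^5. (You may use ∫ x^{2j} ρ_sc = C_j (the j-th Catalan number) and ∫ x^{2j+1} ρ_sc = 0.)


Write p(x) = Σ a_i x^i, split into monomials and integrate each against ρ_sc separately.
Using ∫ x^{2j} ρ_sc = C_j = (1/(j+1)) C(2j, j) (Catalan numbers) and ∫ x^{2j+1} ρ_sc = 0 (odd monomials vanish by symmetry):
  i = 0 (even): a_0 · C_{0} = -5 · 1 = -5
  i = 1 (odd): ∫ x^1 ρ_sc = 0 (vanishes)
  i = 2 (even): a_2 · C_{1} = -3 · 1 = -3
  i = 3 (odd): ∫ x^3 ρ_sc = 0 (vanishes)
  i = 4 (even): a_4 · C_{2} = -4 · 2 = -8
  i = 5 (odd): ∫ x^5 ρ_sc = 0 (vanishes)

Summing the contributions: ∫_{−2}^{2} p(x) ρ_sc(x) dx = (-5) + (-3) + (-8) = -16.


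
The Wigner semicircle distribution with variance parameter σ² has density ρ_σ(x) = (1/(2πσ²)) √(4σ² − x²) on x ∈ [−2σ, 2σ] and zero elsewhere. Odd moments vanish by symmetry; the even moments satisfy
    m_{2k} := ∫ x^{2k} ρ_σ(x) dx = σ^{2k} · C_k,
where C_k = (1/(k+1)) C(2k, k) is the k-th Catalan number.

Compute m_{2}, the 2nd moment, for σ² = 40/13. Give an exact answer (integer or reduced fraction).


By the scaled semicircle moment identity, m_{2k} = σ^{2k} · C_k with k = 1.
C_1 = (1/(k+1)) · C(2k, k) = (1/2) · C(2, 1) = (1/2) · 2 = 1.
σ^{2k} = (σ²)^k = (40/13)^1 = 40/13.

Therefore m_{2} = σ^{2} · C_1 = (40/13) · 1 = 40/13.


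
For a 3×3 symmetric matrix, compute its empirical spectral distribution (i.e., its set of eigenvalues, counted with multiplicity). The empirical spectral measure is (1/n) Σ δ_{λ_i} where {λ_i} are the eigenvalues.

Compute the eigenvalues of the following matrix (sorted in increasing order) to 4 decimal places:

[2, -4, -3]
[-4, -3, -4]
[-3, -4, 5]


Since M is real symmetric, all three eigenvalues are real; they are the roots of det(λI − M) = λ³ − (tr M) λ² + s λ − det M, where s is the sum of the principal 2×2 minors.
tr M = 2 + (-3) + 5 = 4.
s = (2·(-3) − (-4)²) + (2·5 − (-3)²) + ((-3)·5 − (-4)²) = -22 + 1 + (-31) = -52.
det M (expand along row 1) = 2·(-31) − (-4)·(-32) + (-3)·7 = -211.
Characteristic polynomial: λ³ − 4λ² − 52λ + 211 = 0.
Substitute λ = y + (tr M)/3 = y + 1.333333 to remove the quadratic term: y³ + p·y + q = 0 with p = s − (tr M)²/3 = -57.333333 and q = −2(tr M)³/27 + (tr M)·s/3 − det M = 136.925926.
Three real roots ⇒ use the trigonometric (Viète) form: r = 2√(−p/3) = 8.743251, φ = arccos(3q/(p·r)) = arccos(-0.819458) = 2.531261 rad.
y_k = r·cos(φ/3 − 2πk/3) for k = 0, 1, 2 gives y = 5.811315, 2.751621, -8.562936.
λ_k = y_k + 1.333333 gives λ = 7.1446, 4.0850, -7.2296 (check: the sum is 4.0000 = tr M).

Eigenvalues sorted in increasing order: [-7.2296, 4.0850, 7.1446].


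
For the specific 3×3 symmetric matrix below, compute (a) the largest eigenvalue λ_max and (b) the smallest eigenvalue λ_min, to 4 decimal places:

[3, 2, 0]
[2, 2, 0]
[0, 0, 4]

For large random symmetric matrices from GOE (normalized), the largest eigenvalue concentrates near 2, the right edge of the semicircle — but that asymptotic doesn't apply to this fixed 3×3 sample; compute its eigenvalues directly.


Since M is real symmetric, all three eigenvalues are real; they are the roots of det(λI − M) = λ³ − (tr M) λ² + s λ − det M, where s is the sum of the principal 2×2 minors.
tr M = 3 + 2 + 4 = 9.
s = (3·2 − 2²) + (3·4 − 0²) + (2·4 − 0²) = 2 + 12 + 8 = 22.
det M (expand along row 1) = 3·8 − 2·8 + 0·0 = 8.
Characteristic polynomial: λ³ − 9λ² + 22λ − 8 = 0.
Substitute λ = y + (tr M)/3 = y + 3.000000 to remove the quadratic term: y³ + p·y + q = 0 with p = s − (tr M)²/3 = -5.000000 and q = −2(tr M)³/27 + (tr M)·s/3 − det M = 4.000000.
Three real roots ⇒ use the trigonometric (Viète) form: r = 2√(−p/3) = 2.581989, φ = arccos(3q/(p·r)) = arccos(-0.929516) = 2.763895 rad.
y_k = r·cos(φ/3 − 2πk/3) for k = 0, 1, 2 gives y = 1.561553, 1.000000, -2.561553.
λ_k = y_k + 3.000000 gives λ = 4.5616, 4.0000, 0.4384 (check: the sum is 9.0000 = tr M).

Hence λ_max = 4.5616 and λ_min = 0.4384.


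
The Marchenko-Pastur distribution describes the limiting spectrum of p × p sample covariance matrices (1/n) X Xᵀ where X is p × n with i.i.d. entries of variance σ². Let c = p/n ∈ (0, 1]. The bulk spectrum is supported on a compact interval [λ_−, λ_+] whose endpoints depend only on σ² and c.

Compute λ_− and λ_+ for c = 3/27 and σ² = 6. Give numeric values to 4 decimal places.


c = 3/27 = 0.111111; √c = 0.333333.
λ_− = σ² (1 − √c)² = 6 · (1 − 0.333333)² = 6 · (0.666667)² = 2.666667.
λ_+ = σ² (1 + √c)² = 6 · (1 + 0.333333)² = 6 · (1.333333)² = 10.666667.

Rounded to 4 decimal places: λ_− ≈ 2.6667, λ_+ ≈ 10.6667.


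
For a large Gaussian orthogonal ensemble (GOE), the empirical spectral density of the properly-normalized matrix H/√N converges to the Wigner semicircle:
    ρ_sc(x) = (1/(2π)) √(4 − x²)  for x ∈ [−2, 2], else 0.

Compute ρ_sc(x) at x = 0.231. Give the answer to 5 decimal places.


ρ_sc(x) = (1/(2π)) √(4 − x²). With x = 0.231:
  4 − x² = 4 − (0.231)² = 4 − 0.053361 = 3.946639.
  √(4 − x²) = 1.986615.
  1/(2π) = 0.159155.
  ρ_sc(0.231) = 0.159155 · 1.986615 = 0.316180.

Rounded to 5 decimal places: ρ_sc(0.231) ≈ 0.31618.


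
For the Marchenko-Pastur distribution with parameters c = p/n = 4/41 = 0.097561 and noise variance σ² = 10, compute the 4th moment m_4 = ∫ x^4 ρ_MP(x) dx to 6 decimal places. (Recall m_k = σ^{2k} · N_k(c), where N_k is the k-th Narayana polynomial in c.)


E[X⁴] = σ⁸ (1 + 6c + 6c² + c³) (fourth MP moment). With σ² = 10 (so σ⁸ = 10000) and c = 4/41 = 0.097561: E[X⁴] = 10000 · (1 + 6·0.097561 + 6·(0.097561)² + (0.097561)³) = 10000 · 1.643403.

So E[X^4] = 16434.033168.


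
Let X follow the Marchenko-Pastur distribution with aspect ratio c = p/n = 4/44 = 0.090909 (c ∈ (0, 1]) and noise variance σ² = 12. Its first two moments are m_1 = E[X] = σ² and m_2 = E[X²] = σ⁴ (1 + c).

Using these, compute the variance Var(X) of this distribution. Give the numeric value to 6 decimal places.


m_1 = E[X] = σ² = 12, so m_1² = 144.
m_2 = E[X²] = σ⁴ (1 + c) = 144 · (1 + 0.090909) = 144 · 1.090909 = 157.090909.
(Note m_2 − m_1² simplifies to c · σ⁴ = 0.090909 · 144.)

Var(X) = m_2 − m_1² = 157.090909 − 144 = 13.090909.


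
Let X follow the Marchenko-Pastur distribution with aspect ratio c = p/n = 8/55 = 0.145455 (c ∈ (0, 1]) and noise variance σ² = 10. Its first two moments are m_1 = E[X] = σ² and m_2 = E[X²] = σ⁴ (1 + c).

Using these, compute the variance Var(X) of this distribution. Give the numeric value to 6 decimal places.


m_1 = E[X] = σ² = 10, so m_1² = 100.
m_2 = E[X²] = σ⁴ (1 + c) = 100 · (1 + 0.145455) = 100 · 1.145455 = 114.545455.
(Note m_2 − m_1² simplifies to c · σ⁴ = 0.145455 · 100.)

Var(X) = m_2 − m_1² = 114.545455 − 100 = 14.545455.


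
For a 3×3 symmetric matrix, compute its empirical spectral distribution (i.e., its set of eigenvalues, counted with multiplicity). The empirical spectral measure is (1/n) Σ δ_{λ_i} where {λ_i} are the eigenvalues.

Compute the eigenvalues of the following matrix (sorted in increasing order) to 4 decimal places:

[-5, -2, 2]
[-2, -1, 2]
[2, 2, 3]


Since M is real symmetric, all three eigenvalues are real; they are the roots of det(λI − M) = λ³ − (tr M) λ² + s λ − det M, where s is the sum of the principal 2×2 minors.
tr M = -5 + (-1) + 3 = -3.
s = ((-5)·(-1) − (-2)²) + ((-5)·3 − 2²) + ((-1)·3 − 2²) = 1 + (-19) + (-7) = -25.
det M (expand along row 1) = (-5)·(-7) − (-2)·(-10) + 2·(-2) = 11.
Characteristic polynomial: λ³ + 3λ² − 25λ − 11 = 0.
Substitute λ = y + (tr M)/3 = y − 1.000000 to remove the quadratic term: y³ + p·y + q = 0 with p = s − (tr M)²/3 = -28.000000 and q = −2(tr M)³/27 + (tr M)·s/3 − det M = 16.000000.
Three real roots ⇒ use the trigonometric (Viète) form: r = 2√(−p/3) = 6.110101, φ = arccos(3q/(p·r)) = arccos(-0.280566) = 1.855180 rad.
y_k = r·cos(φ/3 − 2πk/3) for k = 0, 1, 2 gives y = 4.978577, 0.578337, -5.556914.
λ_k = y_k − 1.000000 gives λ = 3.9786, -0.4217, -6.5569 (check: the sum is -3.0000 = tr M).

Eigenvalues sorted in increasing order: [-6.5569, -0.4217, 3.9786].


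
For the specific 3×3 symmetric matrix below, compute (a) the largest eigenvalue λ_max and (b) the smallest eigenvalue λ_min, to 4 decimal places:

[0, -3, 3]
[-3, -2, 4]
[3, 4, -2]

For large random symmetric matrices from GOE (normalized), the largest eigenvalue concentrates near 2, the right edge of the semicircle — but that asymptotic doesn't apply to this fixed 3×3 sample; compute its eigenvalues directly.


Since M is real symmetric, all three eigenvalues are real; they are the roots of det(λI − M) = λ³ − (tr M) λ² + s λ − det M, where s is the sum of the principal 2×2 minors.
tr M = 0 + (-2) + (-2) = -4.
s = (0·(-2) − (-3)²) + (0·(-2) − 3²) + ((-2)·(-2) − 4²) = -9 + (-9) + (-12) = -30.
det M (expand along row 1) = 0·(-12) − (-3)·(-6) + 3·(-6) = -36.
Characteristic polynomial: λ³ + 4λ² − 30λ + 36 = 0.
Substitute λ = y + (tr M)/3 = y − 1.333333 to remove the quadratic term: y³ + p·y + q = 0 with p = s − (tr M)²/3 = -35.333333 and q = −2(tr M)³/27 + (tr M)·s/3 − det M = 80.740741.
Three real roots ⇒ use the trigonometric (Viète) form: r = 2√(−p/3) = 6.863753, φ = arccos(3q/(p·r)) = arccos(-0.998775) = 3.092092 rad.
y_k = r·cos(φ/3 − 2πk/3) for k = 0, 1, 2 gives y = 3.529486, 3.333333, -6.862819.
λ_k = y_k − 1.333333 gives λ = 2.1962, 2.0000, -8.1962 (check: the sum is -4.0000 = tr M).

Hence λ_max = 2.1962 and λ_min = -8.1962.


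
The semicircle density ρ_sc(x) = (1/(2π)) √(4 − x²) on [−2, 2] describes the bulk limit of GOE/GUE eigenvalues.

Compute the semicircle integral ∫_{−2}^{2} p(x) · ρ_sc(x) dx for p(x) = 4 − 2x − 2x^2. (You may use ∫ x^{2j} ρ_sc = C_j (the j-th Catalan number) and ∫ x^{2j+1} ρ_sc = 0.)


Write p(x) = Σ a_i x^i, split into monomials and integrate each against ρ_sc separately.
Using ∫ x^{2j} ρ_sc = C_j = (1/(j+1)) C(2j, j) (Catalan numbers) and ∫ x^{2j+1} ρ_sc = 0 (odd monomials vanish by symmetry):
  i = 0 (even): a_0 · C_{0} = 4 · 1 = 4
  i = 1 (odd): ∫ x^1 ρ_sc = 0 (vanishes)
  i = 2 (even): a_2 · C_{1} = -2 · 1 = -2

Summing the contributions: ∫_{−2}^{2} p(x) ρ_sc(x) dx = 4 + (-2) = 2.


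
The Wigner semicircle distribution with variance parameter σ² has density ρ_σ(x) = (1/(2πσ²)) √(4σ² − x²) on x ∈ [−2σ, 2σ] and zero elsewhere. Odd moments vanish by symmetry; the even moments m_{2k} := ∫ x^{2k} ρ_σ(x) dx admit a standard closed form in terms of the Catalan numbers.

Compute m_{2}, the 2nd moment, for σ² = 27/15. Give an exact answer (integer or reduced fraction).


By the scaled semicircle moment identity, m_{2k} = σ^{2k} · C_k with k = 1.
C_1 = (1/(k+1)) · C(2k, k) = (1/2) · C(2, 1) = (1/2) · 2 = 1.
σ^{2k} = (σ²)^k = (27/15)^1 = 9/5.

Therefore m_{2} = σ^{2} · C_1 = (9/5) · 1 = 9/5.


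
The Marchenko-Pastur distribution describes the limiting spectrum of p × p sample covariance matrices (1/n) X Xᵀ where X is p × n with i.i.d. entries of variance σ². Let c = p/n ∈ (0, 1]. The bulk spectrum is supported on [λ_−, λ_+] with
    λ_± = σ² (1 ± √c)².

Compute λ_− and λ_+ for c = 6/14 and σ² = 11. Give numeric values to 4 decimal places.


c = 6/14 = 0.428571; √c = 0.654654.
λ_− = σ² (1 − √c)² = 11 · (1 − 0.654654)² = 11 · (0.345346)² = 1.311905.
λ_+ = σ² (1 + √c)² = 11 · (1 + 0.654654)² = 11 · (1.654654)² = 30.116666.

Rounded to 4 decimal places: λ_− ≈ 1.3119, λ_+ ≈ 30.1167.


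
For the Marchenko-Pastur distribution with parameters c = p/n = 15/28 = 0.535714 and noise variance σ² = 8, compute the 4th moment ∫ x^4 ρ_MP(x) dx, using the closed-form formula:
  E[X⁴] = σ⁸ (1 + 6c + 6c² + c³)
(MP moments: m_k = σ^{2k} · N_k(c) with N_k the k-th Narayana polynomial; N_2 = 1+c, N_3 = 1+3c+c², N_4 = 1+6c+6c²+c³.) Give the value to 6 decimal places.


E[X⁴] = σ⁸ (1 + 6c + 6c² + c³) (fourth MP moment). With σ² = 8 (so σ⁸ = 4096) and c = 15/28 = 0.535714: E[X⁴] = 4096 · (1 + 6·0.535714 + 6·(0.535714)² + (0.535714)³) = 4096 · 6.089969.

So E[X^4] = 24944.513120.


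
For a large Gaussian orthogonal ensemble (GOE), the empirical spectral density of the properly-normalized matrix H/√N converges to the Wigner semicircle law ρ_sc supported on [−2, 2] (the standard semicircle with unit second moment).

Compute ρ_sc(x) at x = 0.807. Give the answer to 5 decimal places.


ρ_sc(x) = (1/(2π)) √(4 − x²). With x = 0.807:
  4 − x² = 4 − (0.807)² = 4 − 0.651249 = 3.348751.
  √(4 − x²) = 1.829959.
  1/(2π) = 0.159155.
  ρ_sc(0.807) = 0.159155 · 1.829959 = 0.291247.

Rounded to 5 decimal places: ρ_sc(0.807) ≈ 0.29125.


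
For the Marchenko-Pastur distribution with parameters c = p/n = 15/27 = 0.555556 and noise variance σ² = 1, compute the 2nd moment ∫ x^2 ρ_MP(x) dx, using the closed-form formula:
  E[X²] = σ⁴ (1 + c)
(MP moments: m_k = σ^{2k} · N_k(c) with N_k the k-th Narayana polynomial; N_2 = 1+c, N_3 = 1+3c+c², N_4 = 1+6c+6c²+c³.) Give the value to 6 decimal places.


E[X²] = σ⁴ (1 + c) (second MP moment). With σ² = 1 (so σ⁴ = 1) and c = 15/27 = 0.555556: E[X²] = 1 · (1 + 0.555556) = 1 · 1.555556.

So E[X^2] = 1.555556.


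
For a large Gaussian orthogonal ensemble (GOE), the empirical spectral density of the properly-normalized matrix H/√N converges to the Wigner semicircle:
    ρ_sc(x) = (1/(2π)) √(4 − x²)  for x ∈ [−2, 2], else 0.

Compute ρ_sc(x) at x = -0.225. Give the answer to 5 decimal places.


ρ_sc(x) = (1/(2π)) √(4 − x²). With x = -0.225:
  4 − x² = 4 − (-0.225)² = 4 − 0.050625 = 3.949375.
  √(4 − x²) = 1.987303.
  1/(2π) = 0.159155.
  ρ_sc(-0.225) = 0.159155 · 1.987303 = 0.316289.

Rounded to 5 decimal places: ρ_sc(-0.225) ≈ 0.31629.


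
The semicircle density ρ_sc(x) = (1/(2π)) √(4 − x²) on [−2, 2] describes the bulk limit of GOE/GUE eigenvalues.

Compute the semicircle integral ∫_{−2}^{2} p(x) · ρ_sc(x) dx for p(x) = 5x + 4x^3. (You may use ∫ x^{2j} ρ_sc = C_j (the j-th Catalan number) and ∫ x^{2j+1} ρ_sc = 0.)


Write p(x) = Σ a_i x^i, split into monomials and integrate each against ρ_sc separately.
Using ∫ x^{2j} ρ_sc = C_j = (1/(j+1)) C(2j, j) (Catalan numbers) and ∫ x^{2j+1} ρ_sc = 0 (odd monomials vanish by symmetry):
  i = 1 (odd): ∫ x^1 ρ_sc = 0 (vanishes)
  i = 3 (odd): ∫ x^3 ρ_sc = 0 (vanishes)

Summing the contributions: ∫_{−2}^{2} p(x) ρ_sc(x) dx = 0.


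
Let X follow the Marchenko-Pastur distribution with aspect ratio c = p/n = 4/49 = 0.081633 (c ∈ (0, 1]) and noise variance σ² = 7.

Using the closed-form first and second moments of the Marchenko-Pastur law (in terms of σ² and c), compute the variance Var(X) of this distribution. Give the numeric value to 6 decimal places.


Recall the MP moments m_1 = E[X] = σ² and m_2 = E[X²] = σ⁴ (1 + c).
m_1 = E[X] = σ² = 7, so m_1² = 49.
m_2 = E[X²] = σ⁴ (1 + c) = 49 · (1 + 0.081633) = 49 · 1.081633 = 53.000000.
(Note m_2 − m_1² simplifies to c · σ⁴ = 0.081633 · 49.)

Var(X) = m_2 − m_1² = 53.000000 − 49 = 4.000000.


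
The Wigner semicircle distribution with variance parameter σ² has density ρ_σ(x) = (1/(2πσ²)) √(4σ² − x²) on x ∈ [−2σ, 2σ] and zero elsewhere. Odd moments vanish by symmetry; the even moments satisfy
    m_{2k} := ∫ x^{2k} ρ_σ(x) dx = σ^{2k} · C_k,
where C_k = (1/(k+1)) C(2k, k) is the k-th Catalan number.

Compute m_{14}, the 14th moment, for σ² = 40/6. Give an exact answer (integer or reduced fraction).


By the scaled semicircle moment identity, m_{2k} = σ^{2k} · C_k with k = 7.
C_7 = (1/(k+1)) · C(2k, k) = (1/8) · C(14, 7) = (1/8) · 3432 = 429.
σ^{2k} = (σ²)^k = (40/6)^7 = 1280000000/2187.

Therefore m_{14} = σ^{14} · C_7 = (1280000000/2187) · 429 = 183040000000/729.


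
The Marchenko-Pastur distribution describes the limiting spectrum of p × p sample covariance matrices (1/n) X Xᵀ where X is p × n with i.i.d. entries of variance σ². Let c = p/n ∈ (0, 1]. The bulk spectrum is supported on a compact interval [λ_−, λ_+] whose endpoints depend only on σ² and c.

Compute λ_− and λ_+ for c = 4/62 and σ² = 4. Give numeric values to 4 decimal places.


c = 4/62 = 0.064516; √c = 0.254000.
λ_− = σ² (1 − √c)² = 4 · (1 − 0.254000)² = 4 · (0.746000)² = 2.226062.
λ_+ = σ² (1 + √c)² = 4 · (1 + 0.254000)² = 4 · (1.254000)² = 6.290067.

Rounded to 4 decimal places: λ_− ≈ 2.2261, λ_+ ≈ 6.2901.


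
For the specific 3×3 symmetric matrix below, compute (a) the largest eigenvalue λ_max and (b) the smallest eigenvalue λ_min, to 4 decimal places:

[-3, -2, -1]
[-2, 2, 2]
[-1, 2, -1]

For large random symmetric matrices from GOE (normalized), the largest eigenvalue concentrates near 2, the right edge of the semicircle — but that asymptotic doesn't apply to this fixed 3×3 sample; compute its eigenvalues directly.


Since M is real symmetric, all three eigenvalues are real; they are the roots of det(λI − M) = λ³ − (tr M) λ² + s λ − det M, where s is the sum of the principal 2×2 minors.
tr M = -3 + 2 + (-1) = -2.
s = ((-3)·2 − (-2)²) + ((-3)·(-1) − (-1)²) + (2·(-1) − 2²) = -10 + 2 + (-6) = -14.
det M (expand along row 1) = (-3)·(-6) − (-2)·4 + (-1)·(-2) = 28.
Characteristic polynomial: λ³ + 2λ² − 14λ − 28 = 0.
Substitute λ = y + (tr M)/3 = y − 0.666667 to remove the quadratic term: y³ + p·y + q = 0 with p = s − (tr M)²/3 = -15.333333 and q = −2(tr M)³/27 + (tr M)·s/3 − det M = -18.074074.
Three real roots ⇒ use the trigonometric (Viète) form: r = 2√(−p/3) = 4.521553, φ = arccos(3q/(p·r)) = arccos(0.782083) = 0.672794 rad.
y_k = r·cos(φ/3 − 2πk/3) for k = 0, 1, 2 gives y = 4.408324, -1.333333, -3.074991.
λ_k = y_k − 0.666667 gives λ = 3.7417, -2.0000, -3.7417 (check: the sum is -2.0000 = tr M).

Hence λ_max = 3.7417 and λ_min = -3.7417.


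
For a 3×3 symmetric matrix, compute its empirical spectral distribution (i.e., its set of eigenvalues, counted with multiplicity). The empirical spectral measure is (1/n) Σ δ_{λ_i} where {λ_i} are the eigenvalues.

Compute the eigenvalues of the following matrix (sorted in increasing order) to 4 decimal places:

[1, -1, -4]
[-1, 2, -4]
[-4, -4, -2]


Since M is real symmetric, all three eigenvalues are real; they are the roots of det(λI − M) = λ³ − (tr M) λ² + s λ − det M, where s is the sum of the principal 2×2 minors.
tr M = 1 + 2 + (-2) = 1.
s = (1·2 − (-1)²) + (1·(-2) − (-4)²) + (2·(-2) − (-4)²) = 1 + (-18) + (-20) = -37.
det M (expand along row 1) = 1·(-20) − (-1)·(-14) + (-4)·12 = -82.
Characteristic polynomial: λ³ − λ² − 37λ + 82 = 0.
Substitute λ = y + (tr M)/3 = y + 0.333333 to remove the quadratic term: y³ + p·y + q = 0 with p = s − (tr M)²/3 = -37.333333 and q = −2(tr M)³/27 + (tr M)·s/3 − det M = 69.592593.
Three real roots ⇒ use the trigonometric (Viète) form: r = 2√(−p/3) = 7.055337, φ = arccos(3q/(p·r)) = arccos(-0.792629) = 2.485905 rad.
y_k = r·cos(φ/3 − 2πk/3) for k = 0, 1, 2 gives y = 4.768579, 2.118912, -6.887491.
λ_k = y_k + 0.333333 gives λ = 5.1019, 2.4522, -6.5542 (check: the sum is 1.0000 = tr M).

Eigenvalues sorted in increasing order: [-6.5542, 2.4522, 5.1019].


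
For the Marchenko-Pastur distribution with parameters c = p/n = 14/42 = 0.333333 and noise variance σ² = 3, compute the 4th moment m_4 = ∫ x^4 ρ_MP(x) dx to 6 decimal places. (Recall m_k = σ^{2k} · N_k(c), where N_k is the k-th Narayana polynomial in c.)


E[X⁴] = σ⁸ (1 + 6c + 6c² + c³) (fourth MP moment). With σ² = 3 (so σ⁸ = 81) and c = 14/42 = 0.333333: E[X⁴] = 81 · (1 + 6·0.333333 + 6·(0.333333)² + (0.333333)³) = 81 · 3.703704.

So E[X^4] = 300.000000.


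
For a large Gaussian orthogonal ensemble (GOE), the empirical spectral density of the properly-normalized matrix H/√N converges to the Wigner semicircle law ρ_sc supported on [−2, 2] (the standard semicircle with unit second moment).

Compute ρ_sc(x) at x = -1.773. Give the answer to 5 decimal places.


ρ_sc(x) = (1/(2π)) √(4 − x²). With x = -1.773:
  4 − x² = 4 − (-1.773)² = 4 − 3.143529 = 0.856471.
  √(4 − x²) = 0.925457.
  1/(2π) = 0.159155.
  ρ_sc(-1.773) = 0.159155 · 0.925457 = 0.147291.

Rounded to 5 decimal places: ρ_sc(-1.773) ≈ 0.14729.


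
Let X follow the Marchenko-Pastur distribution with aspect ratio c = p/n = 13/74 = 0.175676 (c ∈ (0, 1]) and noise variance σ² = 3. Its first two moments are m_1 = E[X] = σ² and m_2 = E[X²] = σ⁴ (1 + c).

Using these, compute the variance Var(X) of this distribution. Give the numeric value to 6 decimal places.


m_1 = E[X] = σ² = 3, so m_1² = 9.
m_2 = E[X²] = σ⁴ (1 + c) = 9 · (1 + 0.175676) = 9 · 1.175676 = 10.581081.
(Note m_2 − m_1² simplifies to c · σ⁴ = 0.175676 · 9.)

Var(X) = m_2 − m_1² = 10.581081 − 9 = 1.581081.


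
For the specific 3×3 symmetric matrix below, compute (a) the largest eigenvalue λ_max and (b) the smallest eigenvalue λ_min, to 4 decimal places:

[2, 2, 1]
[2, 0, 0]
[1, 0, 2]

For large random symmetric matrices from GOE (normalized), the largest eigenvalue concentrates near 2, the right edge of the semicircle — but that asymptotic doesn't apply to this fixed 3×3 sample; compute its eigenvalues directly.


Since M is real symmetric, all three eigenvalues are real; they are the roots of det(λI − M) = λ³ − (tr M) λ² + s λ − det M, where s is the sum of the principal 2×2 minors.
tr M = 2 + 0 + 2 = 4.
s = (2·0 − 2²) + (2·2 − 1²) + (0·2 − 0²) = -4 + 3 + 0 = -1.
det M (expand along row 1) = 2·0 − 2·4 + 1·0 = -8.
Characteristic polynomial: λ³ − 4λ² − λ + 8 = 0.
Substitute λ = y + (tr M)/3 = y + 1.333333 to remove the quadratic term: y³ + p·y + q = 0 with p = s − (tr M)²/3 = -6.333333 and q = −2(tr M)³/27 + (tr M)·s/3 − det M = 1.925926.
Three real roots ⇒ use the trigonometric (Viète) form: r = 2√(−p/3) = 2.905933, φ = arccos(3q/(p·r)) = arccos(-0.313937) = 1.890134 rad.
y_k = r·cos(φ/3 − 2πk/3) for k = 0, 1, 2 gives y = 2.347997, 0.308740, -2.656738.
λ_k = y_k + 1.333333 gives λ = 3.6813, 1.6421, -1.3234 (check: the sum is 4.0000 = tr M).

Hence λ_max = 3.6813 and λ_min = -1.3234.


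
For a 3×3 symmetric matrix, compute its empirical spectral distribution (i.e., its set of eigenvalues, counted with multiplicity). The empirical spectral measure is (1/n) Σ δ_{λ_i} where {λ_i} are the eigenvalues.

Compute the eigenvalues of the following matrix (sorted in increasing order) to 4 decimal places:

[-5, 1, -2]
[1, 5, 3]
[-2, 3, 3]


Since M is real symmetric, all three eigenvalues are real; they are the roots of det(λI − M) = λ³ − (tr M) λ² + s λ − det M, where s is the sum of the principal 2×2 minors.
tr M = -5 + 5 + 3 = 3.
s = ((-5)·5 − 1²) + ((-5)·3 − (-2)²) + (5·3 − 3²) = -26 + (-19) + 6 = -39.
det M (expand along row 1) = (-5)·6 − 1·9 + (-2)·13 = -65.
Characteristic polynomial: λ³ − 3λ² − 39λ + 65 = 0.
Substitute λ = y + (tr M)/3 = y + 1.000000 to remove the quadratic term: y³ + p·y + q = 0 with p = s − (tr M)²/3 = -42.000000 and q = −2(tr M)³/27 + (tr M)·s/3 − det M = 24.000000.
Three real roots ⇒ use the trigonometric (Viète) form: r = 2√(−p/3) = 7.483315, φ = arccos(3q/(p·r)) = arccos(-0.229081) = 1.801930 rad.
y_k = r·cos(φ/3 − 2πk/3) for k = 0, 1, 2 gives y = 6.173527, 0.575978, -6.749505.
λ_k = y_k + 1.000000 gives λ = 7.1735, 1.5760, -5.7495 (check: the sum is 3.0000 = tr M).

Eigenvalues sorted in increasing order: [-5.7495, 1.5760, 7.1735].


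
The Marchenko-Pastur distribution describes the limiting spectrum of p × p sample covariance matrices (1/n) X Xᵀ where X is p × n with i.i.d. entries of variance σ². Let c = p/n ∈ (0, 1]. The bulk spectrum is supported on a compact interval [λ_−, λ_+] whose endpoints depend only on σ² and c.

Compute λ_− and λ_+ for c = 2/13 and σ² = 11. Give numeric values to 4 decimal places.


c = 2/13 = 0.153846; √c = 0.392232.
λ_− = σ² (1 − √c)² = 11 · (1 − 0.392232)² = 11 · (0.607768)² = 4.063198.
λ_+ = σ² (1 + √c)² = 11 · (1 + 0.392232)² = 11 · (1.392232)² = 21.321418.

Rounded to 4 decimal places: λ_− ≈ 4.0632, λ_+ ≈ 21.3214.


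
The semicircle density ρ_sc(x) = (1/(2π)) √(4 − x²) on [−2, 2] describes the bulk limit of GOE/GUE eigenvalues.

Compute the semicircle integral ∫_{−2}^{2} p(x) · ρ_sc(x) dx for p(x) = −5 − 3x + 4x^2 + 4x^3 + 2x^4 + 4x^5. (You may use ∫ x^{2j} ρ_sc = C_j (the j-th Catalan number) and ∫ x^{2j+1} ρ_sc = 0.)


Write p(x) = Σ a_i x^i, split into monomials and integrate each against ρ_sc separately.
Using ∫ x^{2j} ρ_sc = C_j = (1/(j+1)) C(2j, j) (Catalan numbers) and ∫ x^{2j+1} ρ_sc = 0 (odd monomials vanish by symmetry):
  i = 0 (even): a_0 · C_{0} = -5 · 1 = -5
  i = 1 (odd): ∫ x^1 ρ_sc = 0 (vanishes)
  i = 2 (even): a_2 · C_{1} = 4 · 1 = 4
  i = 3 (odd): ∫ x^3 ρ_sc = 0 (vanishes)
  i = 4 (even): a_4 · C_{2} = 2 · 2 = 4
  i = 5 (odd): ∫ x^5 ρ_sc = 0 (vanishes)

Summing the contributions: ∫_{−2}^{2} p(x) ρ_sc(x) dx = (-5) + 4 + 4 = 3.
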